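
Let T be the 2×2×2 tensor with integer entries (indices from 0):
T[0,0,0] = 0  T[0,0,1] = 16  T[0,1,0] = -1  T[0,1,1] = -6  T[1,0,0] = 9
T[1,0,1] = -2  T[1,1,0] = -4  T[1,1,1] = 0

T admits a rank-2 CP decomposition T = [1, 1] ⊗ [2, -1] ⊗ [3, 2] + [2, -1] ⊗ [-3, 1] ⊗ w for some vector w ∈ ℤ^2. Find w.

Subtract the known terms from T to get the rank-1 residual R = [2, -1] ⊗ [-3, 1] ⊗ w, so R[i,j,k] = a[i]·b[j]·w[k]. Pick indices with nonzero a[0]·b[0] = (2)·(-3) = -6. Only the fibre through (0,0,·) is needed: R[0,0,:] = T[0,0,:] − Σₗ aₗ[0]bₗ[0]cₗ = [0, 16] − (1)·(2)·[3, 2] = [-6, 12]. Then w[k] = R[0,0,k] / -6 for each k, giving w = [-6, 12] / -6 = [1, -2].

w = [1, -2]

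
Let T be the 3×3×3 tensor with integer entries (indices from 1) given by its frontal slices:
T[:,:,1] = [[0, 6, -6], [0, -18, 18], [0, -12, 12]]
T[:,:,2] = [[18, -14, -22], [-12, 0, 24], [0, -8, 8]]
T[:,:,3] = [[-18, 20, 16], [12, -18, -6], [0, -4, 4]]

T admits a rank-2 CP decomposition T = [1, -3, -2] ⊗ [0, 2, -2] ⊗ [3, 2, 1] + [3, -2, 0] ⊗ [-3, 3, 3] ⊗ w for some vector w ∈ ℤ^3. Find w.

w = [0, -2, 2]

Subtract the known terms from T to get the rank-1 residual R = [3, -2, 0] ⊗ [-3, 3, 3] ⊗ w, so R[i,j,k] = a[i]·b[j]·w[k]. Pick indices with nonzero a[1]·b[1] = (3)·(-3) = -9. Only the fibre through (1,1,·) is needed: R[1,1,:] = T[1,1,:] − Σₗ aₗ[1]bₗ[1]cₗ = [0, 18, -18] − (1)·(0)·[3, 2, 1] = [0, 18, -18]. Then w[k] = R[1,1,k] / -9 for each k, giving w = [0, 18, -18] / -9 = [0, -2, 2].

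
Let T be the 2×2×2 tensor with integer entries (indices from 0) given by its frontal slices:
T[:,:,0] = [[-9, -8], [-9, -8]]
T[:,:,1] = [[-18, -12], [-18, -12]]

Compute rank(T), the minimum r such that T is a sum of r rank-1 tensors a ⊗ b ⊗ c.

Lower bound: the mode-3 unfolding of T (rows indexed by k, columns by (i,j) = (0,0), (0,1), (1,0), (1,1)) is [[-9, -8, -9, -8], [-18, -12, -18, -12]].
There the 2×2 minor on rows k ∈ {0, 1}, columns (i,j) ∈ {(0,0), (0,1)} is det [[-9, -8], [-18, -12]] = -36 ≠ 0, so this unfolding has rank ≥ 2; CP rank is at least every unfolding rank, so rank(T) ≥ 2. (Unfolding ranks only ever bound the CP rank from below — rank(T) can be strictly larger than all of them — so the matching upper bound has to come from an explicit 2-term decomposition.)
Upper bound — finding two terms. Every mode-1 slice of T is a multiple of one matrix: T[i,:,:] = a[i]·M with a = [1, 1] and M = [[-9, -18], [-8, -12]] (rows indexed by j, columns by k). So it suffices to write M as a sum of two rank-1 matrices.
Splitting M by its rows (j = 0, 1), M = [1, 0][-9, -18]ᵀ + [0, 1][-8, -12]ᵀ.
Hence T = [1, 1] ⊗ [1, 0] ⊗ [-9, -18] + [1, 1] ⊗ [0, 1] ⊗ [-8, -12], so rank(T) ≤ 2.
These bounds meet, so rank(T) = 2.

2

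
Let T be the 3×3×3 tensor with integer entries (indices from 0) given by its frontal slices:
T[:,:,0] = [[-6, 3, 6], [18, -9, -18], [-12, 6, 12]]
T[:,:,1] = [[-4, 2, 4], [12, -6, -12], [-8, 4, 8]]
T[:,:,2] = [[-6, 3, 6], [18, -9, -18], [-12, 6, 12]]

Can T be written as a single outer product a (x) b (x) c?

Yes

If T = a (x) b (x) c then every fibre of T is a multiple of the corresponding factor, so read the factors off the fibres through the nonzero entry T[0,0,0] = -6.
The mode-1 fibre T[:,0,0] = [-6, 18, -12] gives a = [1, -3, 2] (primitive direction); the mode-2 fibre T[0,:,0] = [-6, 3, 6] gives b = [2, -1, -2]; then c[k] = T[0,0,k] / (a[0]·b[0]) = [-6, -4, -6] / 2 = [-3, -2, -3].
Expanding [1, -3, 2] (x) [2, -1, -2] (x) [-3, -2, -3] reproduces all 27 entries of T, so T = [1, -3, 2] (x) [2, -1, -2] (x) [-3, -2, -3] and rank(T) ≤ 1.
Equivalently every frontal slice T[:,:,k] is c[k] times the rank-1 matrix [1, -3, 2] (x) [2, -1, -2]. So T has rank 1 (it is nonzero).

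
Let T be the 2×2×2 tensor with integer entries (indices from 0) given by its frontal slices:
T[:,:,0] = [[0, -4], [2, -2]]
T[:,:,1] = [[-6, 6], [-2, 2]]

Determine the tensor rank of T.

Lower bound: in the mode-3 unfolding of T (rows indexed by k, columns by (i,j)) the 2×2 minor on rows k ∈ {0, 1}, columns (i,j) ∈ {(0,0), (0,1)} is det [[0, -4], [-6, 6]] = -24 ≠ 0, so that unfolding has rank ≥ 2 and hence rank(T) ≥ 2 (CP rank is at least every unfolding rank, though it can be larger).
Upper bound: with S_k = T[:,:,k], the two rank-1 terms a₁b₁ᵀ, a₂b₂ᵀ are the rank-1 members of the pencil x·S₀ + y·S₁.
det(x·S₀ + y·S₁) is 8·x² − 8·xy = 8·(x − y)(x), vanishing at (x:y) = (1:1) and (0:1).
M₁ = S₀ + S₁ = [[-6, 2], [0, 0]] = (-2)·[1, 0][3, -1]ᵀ and M₂ = S₁ = [[-6, 6], [-2, 2]] = (-2)·[3, 1][1, -1]ᵀ, so take a₁ = [1, 0], b₁ = [3, -1], a₂ = [3, 1], b₂ = [1, -1].
Each slice is an integer combination of E₁ = a₁b₁ᵀ and E₂ = a₂b₂ᵀ: S₀ = −2·E₁ + 2·E₂, S₁ = −2·E₂; reading off coefficients, c₁ = [-2, 0] and c₂ = [2, -2].
Hence T = [1, 0] ⊗ [3, -1] ⊗ [-2, 0] + [3, 1] ⊗ [1, -1] ⊗ [2, -2], so rank(T) ≤ 2.
These bounds meet, so rank(T) = 2.

2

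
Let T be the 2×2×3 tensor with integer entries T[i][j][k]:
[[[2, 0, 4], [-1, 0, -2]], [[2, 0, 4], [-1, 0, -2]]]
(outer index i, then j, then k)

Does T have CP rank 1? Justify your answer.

Yes

If T = a ∘ b ∘ c then every fibre of T is a multiple of the corresponding factor, so read the factors off the fibres through the nonzero entry T[0,0,0] = 2.
The mode-1 fibre T[:,0,0] = [2, 2] gives a = [1, 1] (primitive direction); the mode-2 fibre T[0,:,0] = [2, -1] gives b = [2, -1]; then c[k] = T[0,0,k] / (a[0]·b[0]) = [2, 0, 4] / 2 = [1, 0, 2].
Expanding [1, 1] ∘ [2, -1] ∘ [1, 0, 2] reproduces all 12 entries of T, so T = [1, 1] ∘ [2, -1] ∘ [1, 0, 2] and rank(T) ≤ 1.
Equivalently every frontal slice T[:,:,k] is c[k] times the rank-1 matrix [1, 1] ∘ [2, -1]. So T has rank 1 (it is nonzero).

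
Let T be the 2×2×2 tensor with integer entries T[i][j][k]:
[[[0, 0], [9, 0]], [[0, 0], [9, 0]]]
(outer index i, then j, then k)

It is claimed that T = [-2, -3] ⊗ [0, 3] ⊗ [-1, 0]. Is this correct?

No

Reconstruct entry (0,1,0) from the claimed factors: Σₗ aₗ[0]bₗ[1]cₗ[0] = (-2)·(3)·(-1) = 6, but T[0,1,0] = 9. The claim is false.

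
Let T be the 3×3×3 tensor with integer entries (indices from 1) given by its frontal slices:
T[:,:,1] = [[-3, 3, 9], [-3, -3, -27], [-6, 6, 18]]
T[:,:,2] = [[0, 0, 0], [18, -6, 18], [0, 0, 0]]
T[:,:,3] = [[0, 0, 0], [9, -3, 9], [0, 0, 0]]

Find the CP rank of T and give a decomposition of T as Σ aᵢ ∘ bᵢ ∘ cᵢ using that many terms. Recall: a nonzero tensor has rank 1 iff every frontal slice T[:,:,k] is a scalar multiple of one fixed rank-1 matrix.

rank(T) = 2

Lower bound: the mode-2 unfolding of T (rows indexed by j, columns by (i,k) = (1,1), (1,2), (1,3), (2,1), (2,2), (2,3), (3,1), (3,2), (3,3)) is [[-3, 0, 0, -3, 18, 9, -6, 0, 0], [3, 0, 0, -3, -6, -3, 6, 0, 0], [9, 0, 0, -27, 18, 9, 18, 0, 0]].
There the 2×2 minor on rows j ∈ {1, 2}, columns (i,k) ∈ {(1,1), (2,1)} is det [[-3, -3], [3, -3]] = 18 ≠ 0, so this unfolding has rank ≥ 2; CP rank is at least every unfolding rank, so rank(T) ≥ 2. (This is only a lower bound: in general the CP rank may exceed every unfolding rank, so we still need to exhibit 2 rank-1 terms summing to T.)
Upper bound — finding two terms. Write S_k = T[:,:,k] for the frontal slices: S₁ = [[-3, 3, 9], [-3, -3, -27], [-6, 6, 18]], S₂ = [[0, 0, 0], [18, -6, 18], [0, 0, 0]], S₃ = [[0, 0, 0], [9, -3, 9], [0, 0, 0]].
If T = a₁ ∘ b₁ ∘ c₁ + a₂ ∘ b₂ ∘ c₂ then each S_k = c₁[k]·a₁b₁ᵀ + c₂[k]·a₂b₂ᵀ. S₁ and S₂ are linearly independent, so a₁b₁ᵀ and a₂b₂ᵀ must span the same plane of matrices: they are the rank-1 matrices of the form x·S₁ + y·S₂.
The 2×2 minor of x·S₁ + y·S₂ on rows {1,2}, columns {1,2} is 18·x² − 36·xy = 18·(x − 2·y)(x), vanishing at (x:y) = (2:1) and (0:1).
M₁ = 2·S₁ + S₂ = [[-6, 6, 18], [12, -12, -36], [-12, 12, 36]] = (-6)·[1, -2, 2][1, -1, -3]ᵀ and M₂ = S₂ = [[0, 0, 0], [18, -6, 18], [0, 0, 0]] = 6·[0, 1, 0][3, -1, 3]ᵀ, so take a₁ = [1, -2, 2], b₁ = [1, -1, -3], a₂ = [0, 1, 0], b₂ = [3, -1, 3].
Each slice is an integer combination of E₁ = a₁b₁ᵀ and E₂ = a₂b₂ᵀ: S₁ = −3·E₁ − 3·E₂, S₂ = 6·E₂, S₃ = 3·E₂; reading off coefficients, c₁ = [-3, 0, 0] and c₂ = [-3, 6, 3].
Hence T = [1, -2, 2] ∘ [1, -1, -3] ∘ [-3, 0, 0] + [0, 1, 0] ∘ [3, -1, 3] ∘ [-3, 6, 3], so rank(T) ≤ 2.
These bounds meet, so rank(T) = 2.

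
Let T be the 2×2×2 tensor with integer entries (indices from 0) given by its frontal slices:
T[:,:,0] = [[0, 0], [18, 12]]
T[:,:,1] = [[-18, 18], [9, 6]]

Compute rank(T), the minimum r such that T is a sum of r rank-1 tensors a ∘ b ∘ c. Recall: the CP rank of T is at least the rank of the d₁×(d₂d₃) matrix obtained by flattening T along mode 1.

Lower bound: the mode-1 unfolding of T (rows indexed by i, columns by (j,k) = (0,0), (0,1), (1,0), (1,1)) is [[0, -18, 0, 18], [18, 9, 12, 6]].
There the 2×2 minor on rows i ∈ {0, 1}, columns (j,k) ∈ {(0,0), (0,1)} is det [[0, -18], [18, 9]] = 324 ≠ 0, so this unfolding has rank ≥ 2; CP rank is at least every unfolding rank, so rank(T) ≥ 2. (Unfolding ranks only ever bound the CP rank from below — rank(T) can be strictly larger than all of them — so the matching upper bound has to come from an explicit 2-term decomposition.)
Upper bound — finding two terms. Write S_k = T[:,:,k] for the frontal slices: S₀ = [[0, 0], [18, 12]], S₁ = [[-18, 18], [9, 6]].
If T = a₁ ∘ b₁ ∘ c₁ + a₂ ∘ b₂ ∘ c₂ then each S_k = c₁[k]·a₁b₁ᵀ + c₂[k]·a₂b₂ᵀ. S₀ and S₁ are linearly independent, so a₁b₁ᵀ and a₂b₂ᵀ must span the same plane of matrices: they are the rank-1 matrices of the form x·S₀ + y·S₁.
det(x·S₀ + y·S₁) is −540·xy − 270·y² = (-270)·(y)(2·x + y), vanishing at (x:y) = (1:0) and (1:-2).
M₁ = S₀ = [[0, 0], [18, 12]] = 6·[0, 1][3, 2]ᵀ and M₂ = S₀ − 2·S₁ = [[36, -36], [0, 0]] = 36·[1, 0][1, -1]ᵀ, so take a₁ = [0, 1], b₁ = [3, 2], a₂ = [1, 0], b₂ = [1, -1].
Each slice is an integer combination of E₁ = a₁b₁ᵀ and E₂ = a₂b₂ᵀ: S₀ = 6·E₁, S₁ = 3·E₁ − 18·E₂; reading off coefficients, c₁ = [6, 3] and c₂ = [0, -18].
Hence T = [0, 1] ∘ [3, 2] ∘ [6, 3] + [1, 0] ∘ [1, -1] ∘ [0, -18], so rank(T) ≤ 2.
These bounds meet, so rank(T) = 2.

2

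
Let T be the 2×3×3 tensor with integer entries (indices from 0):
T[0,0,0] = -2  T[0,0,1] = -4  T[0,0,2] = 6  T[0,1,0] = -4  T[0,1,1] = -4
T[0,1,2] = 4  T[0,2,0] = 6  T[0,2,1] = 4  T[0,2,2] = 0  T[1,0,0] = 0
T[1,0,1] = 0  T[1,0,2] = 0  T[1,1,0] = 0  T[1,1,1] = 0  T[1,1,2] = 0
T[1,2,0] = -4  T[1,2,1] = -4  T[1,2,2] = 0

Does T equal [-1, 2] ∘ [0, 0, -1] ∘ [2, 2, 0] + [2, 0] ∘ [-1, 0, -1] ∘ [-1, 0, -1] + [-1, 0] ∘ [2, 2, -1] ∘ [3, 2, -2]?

No

Reconstruct entry (0,0,0) from the claimed factors: Σₗ aₗ[0]bₗ[0]cₗ[0] = (-1)·(0)·(2) + (2)·(-1)·(-1) + (-1)·(2)·(3) = -4, but T[0,0,0] = -2. The claim is false.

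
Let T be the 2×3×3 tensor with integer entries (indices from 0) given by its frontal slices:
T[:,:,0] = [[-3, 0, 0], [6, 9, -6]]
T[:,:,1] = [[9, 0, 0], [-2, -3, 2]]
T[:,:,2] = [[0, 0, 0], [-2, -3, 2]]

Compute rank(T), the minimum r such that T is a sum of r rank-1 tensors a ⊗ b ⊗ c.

2

Lower bound: in the mode-1 unfolding of T (rows indexed by i, columns by (j,k)) the 2×2 minor on rows i ∈ {0, 1}, columns (j,k) ∈ {(0,0), (0,1)} is det [[-3, 9], [6, -2]] = -48 ≠ 0, so that unfolding has rank ≥ 2 and hence rank(T) ≥ 2 (CP rank is at least every unfolding rank, though it can be larger).
Upper bound: with S_k = T[:,:,k], the two rank-1 terms a₁b₁ᵀ, a₂b₂ᵀ are the rank-1 members of the pencil x·S₀ + y·S₁.
The 2×2 minor of x·S₀ + y·S₁ on rows {0,1}, columns {0,1} is −27·x² + 90·xy − 27·y² = (-9)·(x − 3·y)(3·x − y), vanishing at (x:y) = (3:1) and (1:3).
M₁ = 3·S₀ + S₁ = [[0, 0, 0], [16, 24, -16]] = 8·[0, 1][2, 3, -2]ᵀ and M₂ = S₀ + 3·S₁ = [[24, 0, 0], [0, 0, 0]] = 24·[1, 0][1, 0, 0]ᵀ, so take a₁ = [0, 1], b₁ = [2, 3, -2], a₂ = [1, 0], b₂ = [1, 0, 0].
Each slice is an integer combination of E₁ = a₁b₁ᵀ and E₂ = a₂b₂ᵀ: S₀ = 3·E₁ − 3·E₂, S₁ = −E₁ + 9·E₂, S₂ = −E₁; reading off coefficients, c₁ = [3, -1, -1] and c₂ = [-3, 9, 0].
Hence T = [0, 1] ⊗ [2, 3, -2] ⊗ [3, -1, -1] + [1, 0] ⊗ [1, 0, 0] ⊗ [-3, 9, 0], so rank(T) ≤ 2.
These bounds meet, so rank(T) = 2.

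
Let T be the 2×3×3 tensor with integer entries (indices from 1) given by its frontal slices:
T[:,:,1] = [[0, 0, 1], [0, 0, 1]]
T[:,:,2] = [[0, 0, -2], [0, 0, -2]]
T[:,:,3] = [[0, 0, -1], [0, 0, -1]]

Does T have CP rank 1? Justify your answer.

If T = a ⊗ b ⊗ c then every fibre of T is a multiple of the corresponding factor, so read the factors off the fibres through the nonzero entry T[1,3,1] = 1.
The mode-1 fibre T[:,3,1] = [1, 1] gives a = [1, 1] (primitive direction); the mode-2 fibre T[1,:,1] = [0, 0, 1] gives b = [0, 0, 1]; then c[k] = T[1,3,k] / (a[1]·b[3]) = [1, -2, -1] / 1 = [1, -2, -1].
Expanding [1, 1] ⊗ [0, 0, 1] ⊗ [1, -2, -1] reproduces all 18 entries of T, so T = [1, 1] ⊗ [0, 0, 1] ⊗ [1, -2, -1] and rank(T) ≤ 1.
Equivalently every frontal slice T[:,:,k] is c[k] times the rank-1 matrix [1, 1] ⊗ [0, 0, 1]. So T has rank 1 (it is nonzero).

Yes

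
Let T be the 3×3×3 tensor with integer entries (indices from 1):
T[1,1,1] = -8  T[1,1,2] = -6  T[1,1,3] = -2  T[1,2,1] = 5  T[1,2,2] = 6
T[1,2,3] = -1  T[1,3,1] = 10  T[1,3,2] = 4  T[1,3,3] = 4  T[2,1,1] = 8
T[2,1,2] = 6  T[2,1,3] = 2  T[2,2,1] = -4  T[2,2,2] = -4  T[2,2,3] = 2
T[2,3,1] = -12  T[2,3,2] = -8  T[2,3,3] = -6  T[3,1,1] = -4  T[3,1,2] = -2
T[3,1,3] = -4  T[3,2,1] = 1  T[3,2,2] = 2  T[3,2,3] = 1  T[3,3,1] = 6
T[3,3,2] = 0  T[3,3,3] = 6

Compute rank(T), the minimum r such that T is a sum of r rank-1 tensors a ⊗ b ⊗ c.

3

Lower bound: in the mode-2 unfolding of T (rows indexed by j, columns by (i,k)) the 3×3 minor on rows j ∈ {1, 2, 3}, columns (i,k) ∈ {(1,1), (1,2), (1,3)} is det [[-8, -6, -2], [5, 6, -1], [10, 4, 4]] = 36 ≠ 0, so that unfolding has rank ≥ 3 and hence rank(T) ≥ 3 (CP rank is at least every unfolding rank, though it can be larger).
Upper bound: T is a sum of 3 rank-1 terms, T = [1, -1, 0] ⊗ [1, -1, -1] ⊗ [-4, -4, 2] + [1, -1, 1] ⊗ [1, 0, -2] ⊗ [-4, -2, -4] + [1, 0, 1] ⊗ [0, 1, -2] ⊗ [1, 2, 1] (written with every a and b primitive with positive leading entry and the scale carried by c; CP decompositions are not unique, and this one is verified by expanding entrywise), so rank(T) ≤ 3.
These bounds meet, so rank(T) = 3.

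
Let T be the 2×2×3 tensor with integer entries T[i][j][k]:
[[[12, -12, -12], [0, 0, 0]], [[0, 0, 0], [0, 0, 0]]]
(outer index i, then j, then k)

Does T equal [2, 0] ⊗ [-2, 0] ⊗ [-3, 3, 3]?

Yes

Reconstruct entrywise from the claimed factors. For example, T[1,0,2] = 0 and Σₗ aₗ[1]bₗ[0]cₗ[2] = (0)·(-2)·(3) = 0; checking all 12 entries, every one matches. The claim holds.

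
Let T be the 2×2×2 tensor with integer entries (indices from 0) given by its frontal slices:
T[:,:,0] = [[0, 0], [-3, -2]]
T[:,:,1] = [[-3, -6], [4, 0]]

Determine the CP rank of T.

Lower bound: the mode-1 unfolding of T (rows indexed by i, columns by (j,k) = (0,0), (0,1), (1,0), (1,1)) is [[0, -3, 0, -6], [-3, 4, -2, 0]].
There the 2×2 minor on rows i ∈ {0, 1}, columns (j,k) ∈ {(0,0), (0,1)} is det [[0, -3], [-3, 4]] = -9 ≠ 0, so this unfolding has rank ≥ 2; CP rank is at least every unfolding rank, so rank(T) ≥ 2. (Flattening ranks never certify an upper bound on CP rank; for that we must actually write T with 2 rank-1 terms.)
Upper bound — finding two terms. Write S_k = T[:,:,k] for the frontal slices: S₀ = [[0, 0], [-3, -2]], S₁ = [[-3, -6], [4, 0]].
If T = a₁ (x) b₁ (x) c₁ + a₂ (x) b₂ (x) c₂ then each S_k = c₁[k]·a₁b₁ᵀ + c₂[k]·a₂b₂ᵀ. S₀ and S₁ are linearly independent, so a₁b₁ᵀ and a₂b₂ᵀ must span the same plane of matrices: they are the rank-1 matrices of the form x·S₀ + y·S₁.
det(x·S₀ + y·S₁) is −12·xy + 24·y² = (-12)·(x − 2·y)(y), vanishing at (x:y) = (2:1) and (1:0).
M₁ = 2·S₀ + S₁ = [[-3, -6], [-2, -4]] = −[3, 2][1, 2]ᵀ and M₂ = S₀ = [[0, 0], [-3, -2]] = −[0, 1][3, 2]ᵀ, so take a₁ = [3, 2], b₁ = [1, 2], a₂ = [0, 1], b₂ = [3, 2].
Each slice is an integer combination of E₁ = a₁b₁ᵀ and E₂ = a₂b₂ᵀ: S₀ = −E₂, S₁ = −E₁ + 2·E₂; reading off coefficients, c₁ = [0, -1] and c₂ = [-1, 2].
Hence T = [3, 2] (x) [1, 2] (x) [0, -1] + [0, 1] (x) [3, 2] (x) [-1, 2], so rank(T) ≤ 2.
These bounds meet, so rank(T) = 2.
Check entry T[0,1,0] = 0: (3)·(2)·(0) + (0)·(2)·(-1) = 0.

2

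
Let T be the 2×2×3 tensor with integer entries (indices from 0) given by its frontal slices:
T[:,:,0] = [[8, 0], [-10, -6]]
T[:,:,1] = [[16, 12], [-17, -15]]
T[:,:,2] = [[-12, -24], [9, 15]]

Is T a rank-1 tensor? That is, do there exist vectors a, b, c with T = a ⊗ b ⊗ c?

The mode-1 unfolding of T (rows indexed by i, columns by (j,k) = (0,0), (0,1), (0,2), (1,0), (1,1), (1,2)) is [[8, 16, -12, 0, 12, -24], [-10, -17, 9, -6, -15, 15]].
There the 2×2 minor on rows i ∈ {0, 1}, columns (j,k) ∈ {(0,0), (0,1)} is det [[8, 16], [-10, -17]] = 24 ≠ 0, so this unfolding has rank ≥ 2; CP rank is at least every unfolding rank, so rank(T) ≥ 2.
In particular rank(T) ≥ 2 > 1, so T is not rank-1.

No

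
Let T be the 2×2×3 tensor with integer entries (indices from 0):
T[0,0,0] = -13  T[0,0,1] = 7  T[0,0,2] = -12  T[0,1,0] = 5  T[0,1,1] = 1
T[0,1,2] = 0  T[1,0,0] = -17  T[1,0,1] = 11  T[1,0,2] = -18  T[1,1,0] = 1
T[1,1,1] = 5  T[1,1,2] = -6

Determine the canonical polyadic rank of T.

Lower bound: the mode-1 unfolding of T (rows indexed by i, columns by (j,k) = (0,0), (0,1), (0,2), (1,0), (1,1), (1,2)) is [[-13, 7, -12, 5, 1, 0], [-17, 11, -18, 1, 5, -6]].
There the 2×2 minor on rows i ∈ {0, 1}, columns (j,k) ∈ {(0,0), (0,1)} is det [[-13, 7], [-17, 11]] = -24 ≠ 0, so this unfolding has rank ≥ 2; CP rank is at least every unfolding rank, so rank(T) ≥ 2. (Unfolding ranks only ever bound the CP rank from below — rank(T) can be strictly larger than all of them — so the matching upper bound has to come from an explicit 2-term decomposition.)
Upper bound — finding two terms. Write S_k = T[:,:,k] for the frontal slices: S₀ = [[-13, 5], [-17, 1]], S₁ = [[7, 1], [11, 5]], S₂ = [[-12, 0], [-18, -6]].
If T = a₁ (x) b₁ (x) c₁ + a₂ (x) b₂ (x) c₂ then each S_k = c₁[k]·a₁b₁ᵀ + c₂[k]·a₂b₂ᵀ. S₀ and S₁ are linearly independent, so a₁b₁ᵀ and a₂b₂ᵀ must span the same plane of matrices: they are the rank-1 matrices of the form x·S₀ + y·S₁.
det(x·S₀ + y·S₁) is 72·x² − 96·xy + 24·y² = 24·(3·x − y)(x − y), vanishing at (x:y) = (1:3) and (1:1).
M₁ = S₀ + 3·S₁ = [[8, 8], [16, 16]] = 8·(1, 2)(1, 1)ᵀ and M₂ = S₀ + S₁ = [[-6, 6], [-6, 6]] = (-6)·(1, 1)(1, -1)ᵀ, so take a₁ = (1, 2), b₁ = (1, 1), a₂ = (1, 1), b₂ = (1, -1).
Each slice is an integer combination of E₁ = a₁b₁ᵀ and E₂ = a₂b₂ᵀ: S₀ = −4·E₁ − 9·E₂, S₁ = 4·E₁ + 3·E₂, S₂ = −6·E₁ − 6·E₂; reading off coefficients, c₁ = (-4, 4, -6) and c₂ = (-9, 3, -6).
Hence T = (1, 2) (x) (1, 1) (x) (-4, 4, -6) + (1, 1) (x) (1, -1) (x) (-9, 3, -6), so rank(T) ≤ 2.
These bounds meet, so rank(T) = 2.

2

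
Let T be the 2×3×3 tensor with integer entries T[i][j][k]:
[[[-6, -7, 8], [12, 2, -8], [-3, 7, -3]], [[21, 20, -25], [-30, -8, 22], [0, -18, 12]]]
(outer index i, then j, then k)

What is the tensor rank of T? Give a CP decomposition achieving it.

rank(T) = 2

Lower bound: the mode-1 unfolding of T (rows indexed by i, columns by (j,k) = (0,0), (0,1), (0,2), (1,0), (1,1), (1,2), (2,0), (2,1), (2,2)) is [[-6, -7, 8, 12, 2, -8, -3, 7, -3], [21, 20, -25, -30, -8, 22, 0, -18, 12]].
There the 2×2 minor on rows i ∈ {0, 1}, columns (j,k) ∈ {(0,0), (0,1)} is det [[-6, -7], [21, 20]] = 27 ≠ 0, so this unfolding has rank ≥ 2; CP rank is at least every unfolding rank, so rank(T) ≥ 2. (Flattening ranks never certify an upper bound on CP rank; for that we must actually write T with 2 rank-1 terms.)
Upper bound — finding two terms. Write S_k = T[:,:,k] for the frontal slices: S₀ = [[-6, 12, -3], [21, -30, 0]], S₁ = [[-7, 2, 7], [20, -8, -18]], S₂ = [[8, -8, -3], [-25, 22, 12]].
If T = a₁ (x) b₁ (x) c₁ + a₂ (x) b₂ (x) c₂ then each S_k = c₁[k]·a₁b₁ᵀ + c₂[k]·a₂b₂ᵀ. S₀ and S₁ are linearly independent, so a₁b₁ᵀ and a₂b₂ᵀ must span the same plane of matrices: they are the rank-1 matrices of the form x·S₀ + y·S₁.
The 2×2 minor of x·S₀ + y·S₁ on rows {0,1}, columns {0,1} is −72·x² − 24·xy + 16·y² = (-8)·(3·x + 2·y)(3·x − y), vanishing at (x:y) = (2:-3) and (1:3).
M₁ = 2·S₀ − 3·S₁ = [[9, 18, -27], [-18, -36, 54]] = 9·(1, -2)(1, 2, -3)ᵀ and M₂ = S₀ + 3·S₁ = [[-27, 18, 18], [81, -54, -54]] = (-9)·(1, -3)(3, -2, -2)ᵀ, so take a₁ = (1, -2), b₁ = (1, 2, -3), a₂ = (1, -3), b₂ = (3, -2, -2).
Each slice is an integer combination of E₁ = a₁b₁ᵀ and E₂ = a₂b₂ᵀ: S₀ = 3·E₁ − 3·E₂, S₁ = −E₁ − 2·E₂, S₂ = −E₁ + 3·E₂; reading off coefficients, c₁ = (3, -1, -1) and c₂ = (-3, -2, 3).
Hence T = (1, -2) (x) (1, 2, -3) (x) (3, -1, -1) + (1, -3) (x) (3, -2, -2) (x) (-3, -2, 3), so rank(T) ≤ 2.
These bounds meet, so rank(T) = 2.
Check entry T[0,1,1] = 2: (1)·(2)·(-1) + (1)·(-2)·(-2) = 2.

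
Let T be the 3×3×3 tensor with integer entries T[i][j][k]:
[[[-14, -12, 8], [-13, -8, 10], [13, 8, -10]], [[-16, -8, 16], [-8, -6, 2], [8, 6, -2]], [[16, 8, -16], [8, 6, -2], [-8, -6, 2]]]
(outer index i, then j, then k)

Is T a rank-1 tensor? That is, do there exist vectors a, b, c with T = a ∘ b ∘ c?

No

The mode-3 unfolding of T (rows indexed by k, columns by (i,j) = (0,0), (0,1), (0,2), (1,0), (1,1), (1,2), (2,0), (2,1), (2,2)) is [[-14, -13, 13, -16, -8, 8, 16, 8, -8], [-12, -8, 8, -8, -6, 6, 8, 6, -6], [8, 10, -10, 16, 2, -2, -16, -2, 2]].
There the 3×3 minor on rows k ∈ {0, 1, 2}, columns (i,j) ∈ {(0,0), (0,1), (1,0)} is det [[-14, -13, -16], [-12, -8, -8], [8, 10, 16]] = -96 ≠ 0, so this unfolding has rank ≥ 3; CP rank is at least every unfolding rank, so rank(T) ≥ 3.
In particular rank(T) ≥ 3 > 1, so T is not rank-1.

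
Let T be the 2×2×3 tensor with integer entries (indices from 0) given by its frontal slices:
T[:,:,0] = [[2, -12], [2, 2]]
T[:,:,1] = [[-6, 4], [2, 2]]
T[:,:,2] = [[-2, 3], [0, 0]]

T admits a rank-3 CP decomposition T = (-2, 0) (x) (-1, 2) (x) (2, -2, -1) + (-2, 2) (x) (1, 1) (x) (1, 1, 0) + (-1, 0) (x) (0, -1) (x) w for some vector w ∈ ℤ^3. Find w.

w = (-2, -2, -1)

Subtract the known terms from T to get the rank-1 residual R = (-1, 0) (x) (0, -1) (x) w, so R[i,j,k] = a[i]·b[j]·w[k]. Pick indices with nonzero a[0]·b[1] = (-1)·(-1) = 1. Only the fibre through (0,1,·) is needed: R[0,1,:] = T[0,1,:] − Σₗ aₗ[0]bₗ[1]cₗ = [-12, 4, 3] − (-2)·(2)·(2, -2, -1) − (-2)·(1)·(1, 1, 0) = [-2, -2, -1]. Then w[k] = R[0,1,k] / 1 for each k, giving w = [-2, -2, -1] / 1 = (-2, -2, -1).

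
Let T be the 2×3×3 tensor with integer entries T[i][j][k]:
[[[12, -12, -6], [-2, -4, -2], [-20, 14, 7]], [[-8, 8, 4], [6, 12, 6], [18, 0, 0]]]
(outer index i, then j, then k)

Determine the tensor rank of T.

Lower bound: the mode-1 unfolding of T (rows indexed by i, columns by (j,k) = (0,0), (0,1), (0,2), (1,0), (1,1), (1,2), (2,0), (2,1), (2,2)) is [[12, -12, -6, -2, -4, -2, -20, 14, 7], [-8, 8, 4, 6, 12, 6, 18, 0, 0]].
There the 2×2 minor on rows i ∈ {0, 1}, columns (j,k) ∈ {(0,0), (1,0)} is det [[12, -2], [-8, 6]] = 56 ≠ 0, so this unfolding has rank ≥ 2; CP rank is at least every unfolding rank, so rank(T) ≥ 2. (This is only a lower bound: in general the CP rank may exceed every unfolding rank, so we still need to exhibit 2 rank-1 terms summing to T.)
Upper bound — finding two terms. Write S_k = T[:,:,k] for the frontal slices: S₀ = [[12, -2, -20], [-8, 6, 18]], S₁ = [[-12, -4, 14], [8, 12, 0]], S₂ = [[-6, -2, 7], [4, 6, 0]].
If T = a₁ ⊗ b₁ ⊗ c₁ + a₂ ⊗ b₂ ⊗ c₂ then each S_k = c₁[k]·a₁b₁ᵀ + c₂[k]·a₂b₂ᵀ. S₀ and S₁ are linearly independent, so a₁b₁ᵀ and a₂b₂ᵀ must span the same plane of matrices: they are the rank-1 matrices of the form x·S₀ + y·S₁.
The 2×2 minor of x·S₀ + y·S₁ on rows {0,1}, columns {0,1} is 56·x² + 56·xy − 112·y² = 56·(x + 2·y)(x − y), vanishing at (x:y) = (2:-1) and (1:1).
M₁ = 2·S₀ − S₁ = [[36, 0, -54], [-24, 0, 36]] = 6·[3, -2][2, 0, -3]ᵀ and M₂ = S₀ + S₁ = [[0, -6, -6], [0, 18, 18]] = (-6)·[1, -3][0, 1, 1]ᵀ, so take a₁ = [3, -2], b₁ = [2, 0, -3], a₂ = [1, -3], b₂ = [0, 1, 1].
Each slice is an integer combination of E₁ = a₁b₁ᵀ and E₂ = a₂b₂ᵀ: S₀ = 2·E₁ − 2·E₂, S₁ = −2·E₁ − 4·E₂, S₂ = −E₁ − 2·E₂; reading off coefficients, c₁ = [2, -2, -1] and c₂ = [-2, -4, -2].
Hence T = [3, -2] ⊗ [2, 0, -3] ⊗ [2, -2, -1] + [1, -3] ⊗ [0, 1, 1] ⊗ [-2, -4, -2], so rank(T) ≤ 2.
These bounds meet, so rank(T) = 2.

2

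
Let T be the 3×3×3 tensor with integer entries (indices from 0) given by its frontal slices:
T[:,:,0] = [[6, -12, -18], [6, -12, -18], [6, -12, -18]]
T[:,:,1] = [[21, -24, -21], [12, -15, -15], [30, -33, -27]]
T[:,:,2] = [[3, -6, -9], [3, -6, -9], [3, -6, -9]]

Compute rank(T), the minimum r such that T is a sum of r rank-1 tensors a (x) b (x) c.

2

Lower bound: in the mode-2 unfolding of T (rows indexed by j, columns by (i,k)) the 2×2 minor on rows j ∈ {0, 1}, columns (i,k) ∈ {(0,0), (0,1)} is det [[6, 21], [-12, -24]] = 108 ≠ 0, so that unfolding has rank ≥ 2 and hence rank(T) ≥ 2 (CP rank is at least every unfolding rank, though it can be larger).
Upper bound: with S_k = T[:,:,k], the two rank-1 terms a₁b₁ᵀ, a₂b₂ᵀ are the rank-1 members of the pencil x·S₀ + y·S₁.
The 2×2 minor of x·S₀ + y·S₁ on rows {0,1}, columns {0,1} is −54·xy − 27·y² = (-27)·(y)(2·x + y), vanishing at (x:y) = (1:0) and (1:-2).
M₁ = S₀ = [[6, -12, -18], [6, -12, -18], [6, -12, -18]] = 6·[1, 1, 1][1, -2, -3]ᵀ and M₂ = S₀ − 2·S₁ = [[-36, 36, 24], [-18, 18, 12], [-54, 54, 36]] = (-6)·[2, 1, 3][3, -3, -2]ᵀ, so take a₁ = [1, 1, 1], b₁ = [1, -2, -3], a₂ = [2, 1, 3], b₂ = [3, -3, -2].
Each slice is an integer combination of E₁ = a₁b₁ᵀ and E₂ = a₂b₂ᵀ: S₀ = 6·E₁, S₁ = 3·E₁ + 3·E₂, S₂ = 3·E₁; reading off coefficients, c₁ = [6, 3, 3] and c₂ = [0, 3, 0].
Hence T = [1, 1, 1] (x) [1, -2, -3] (x) [6, 3, 3] + [2, 1, 3] (x) [3, -3, -2] (x) [0, 3, 0], so rank(T) ≤ 2.
These bounds meet, so rank(T) = 2.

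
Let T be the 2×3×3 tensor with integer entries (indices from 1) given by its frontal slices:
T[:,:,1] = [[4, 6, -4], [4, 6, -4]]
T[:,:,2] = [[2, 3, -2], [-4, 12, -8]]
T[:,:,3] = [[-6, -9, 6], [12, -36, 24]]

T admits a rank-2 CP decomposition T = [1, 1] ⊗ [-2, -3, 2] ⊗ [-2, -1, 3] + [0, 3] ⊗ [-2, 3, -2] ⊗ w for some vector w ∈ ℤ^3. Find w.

Subtract the known terms from T to get the rank-1 residual R = [0, 3] ⊗ [-2, 3, -2] ⊗ w, so R[i,j,k] = a[i]·b[j]·w[k]. Pick indices with nonzero a[2]·b[1] = (3)·(-2) = -6. Only the fibre through (2,1,·) is needed: R[2,1,:] = T[2,1,:] − Σₗ aₗ[2]bₗ[1]cₗ = [4, -4, 12] − (1)·(-2)·[-2, -1, 3] = [0, -6, 18]. Then w[k] = R[2,1,k] / -6 for each k, giving w = [0, -6, 18] / -6 = [0, 1, -3].

w = [0, 1, -3]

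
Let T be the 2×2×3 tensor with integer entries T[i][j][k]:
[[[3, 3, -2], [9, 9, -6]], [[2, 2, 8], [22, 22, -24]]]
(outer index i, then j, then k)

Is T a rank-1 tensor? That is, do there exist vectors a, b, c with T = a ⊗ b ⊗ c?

No

The mode-3 unfolding of T (rows indexed by k, columns by (i,j) = (0,0), (0,1), (1,0), (1,1)) is [[3, 9, 2, 22], [3, 9, 2, 22], [-2, -6, 8, -24]].
There the 2×2 minor on rows k ∈ {0, 2}, columns (i,j) ∈ {(0,0), (1,0)} is det [[3, 2], [-2, 8]] = 28 ≠ 0, so this unfolding has rank ≥ 2; CP rank is at least every unfolding rank, so rank(T) ≥ 2.
In particular rank(T) ≥ 2 > 1, so T is not rank-1.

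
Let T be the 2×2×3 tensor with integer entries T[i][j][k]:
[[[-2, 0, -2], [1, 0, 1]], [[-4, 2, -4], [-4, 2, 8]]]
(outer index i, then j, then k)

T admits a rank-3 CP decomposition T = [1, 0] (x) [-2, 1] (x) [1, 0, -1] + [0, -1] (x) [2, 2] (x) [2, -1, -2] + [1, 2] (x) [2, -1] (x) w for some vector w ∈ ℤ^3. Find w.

w = [0, 0, -2]

Subtract the known terms from T to get the rank-1 residual R = [1, 2] (x) [2, -1] (x) w, so R[i,j,k] = a[i]·b[j]·w[k]. Pick indices with nonzero a[0]·b[0] = (1)·(2) = 2. Only the fibre through (0,0,·) is needed: R[0,0,:] = T[0,0,:] − Σₗ aₗ[0]bₗ[0]cₗ = [-2, 0, -2] − (1)·(-2)·[1, 0, -1] − (0)·(2)·[2, -1, -2] = [0, 0, -4]. Then w[k] = R[0,0,k] / 2 for each k, giving w = [0, 0, -4] / 2 = [0, 0, -2].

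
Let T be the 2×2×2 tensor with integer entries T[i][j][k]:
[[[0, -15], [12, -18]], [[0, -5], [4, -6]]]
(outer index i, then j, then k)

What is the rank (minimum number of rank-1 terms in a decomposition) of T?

Lower bound: the mode-3 unfolding of T (rows indexed by k, columns by (i,j) = (0,0), (0,1), (1,0), (1,1)) is [[0, 12, 0, 4], [-15, -18, -5, -6]].
There the 2×2 minor on rows k ∈ {0, 1}, columns (i,j) ∈ {(0,0), (0,1)} is det [[0, 12], [-15, -18]] = 180 ≠ 0, so this unfolding has rank ≥ 2; CP rank is at least every unfolding rank, so rank(T) ≥ 2. (Flattening ranks never certify an upper bound on CP rank; for that we must actually write T with 2 rank-1 terms.)
Upper bound — finding two terms. Every mode-1 slice of T is a multiple of one matrix: T[i,:,:] = a[i]·M with a = (3, 1) and M = [[0, -5], [4, -6]] (rows indexed by j, columns by k). So it suffices to write M as a sum of two rank-1 matrices.
Splitting M by its rows (j = 0, 1), M = (1, 0)(0, -5)ᵀ + (0, 1)(4, -6)ᵀ.
Hence T = (3, 1) (x) (1, 0) (x) (0, -5) + (3, 1) (x) (0, 1) (x) (4, -6), so rank(T) ≤ 2.
These bounds meet, so rank(T) = 2.
Check entry T[0,1,0] = 12: (3)·(0)·(0) + (3)·(1)·(4) = 12.

2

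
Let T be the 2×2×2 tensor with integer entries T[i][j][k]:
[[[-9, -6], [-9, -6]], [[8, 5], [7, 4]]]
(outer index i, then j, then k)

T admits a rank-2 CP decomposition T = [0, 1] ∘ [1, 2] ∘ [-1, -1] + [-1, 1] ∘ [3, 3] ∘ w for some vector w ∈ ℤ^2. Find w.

w = [3, 2]

Subtract the known terms from T to get the rank-1 residual R = [-1, 1] ∘ [3, 3] ∘ w, so R[i,j,k] = a[i]·b[j]·w[k]. Pick indices with nonzero a[0]·b[0] = (-1)·(3) = -3. Only the fibre through (0,0,·) is needed: R[0,0,:] = T[0,0,:] − Σₗ aₗ[0]bₗ[0]cₗ = [-9, -6] − (0)·(1)·[-1, -1] = [-9, -6]. Then w[k] = R[0,0,k] / -3 for each k, giving w = [-9, -6] / -3 = [3, 2].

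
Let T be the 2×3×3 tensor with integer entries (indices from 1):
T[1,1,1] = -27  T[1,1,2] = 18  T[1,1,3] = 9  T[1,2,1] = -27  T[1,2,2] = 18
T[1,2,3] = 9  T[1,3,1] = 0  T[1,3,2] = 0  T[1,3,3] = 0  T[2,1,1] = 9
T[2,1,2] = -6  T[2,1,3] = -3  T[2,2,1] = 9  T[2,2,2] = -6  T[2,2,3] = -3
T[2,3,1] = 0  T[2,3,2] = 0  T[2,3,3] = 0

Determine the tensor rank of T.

1

Lower bound: T ≠ 0 (e.g. T[1,1,1] = -27), so rank(T) ≥ 1.
Upper bound: the mode-1 fibre T[:,1,1] = [-27, 9] gives a = [3, -1] (primitive direction); the mode-2 fibre T[1,:,1] = [-27, -27, 0] gives b = [1, 1, 0]; then c[k] = T[1,1,k] / (a[1]·b[1]) = [-27, 18, 9] / 3 = [-9, 6, 3].
Expanding [3, -1] ⊗ [1, 1, 0] ⊗ [-9, 6, 3] reproduces all 18 entries of T, so T = [3, -1] ⊗ [1, 1, 0] ⊗ [-9, 6, 3] and rank(T) ≤ 1.
These bounds meet, so rank(T) = 1.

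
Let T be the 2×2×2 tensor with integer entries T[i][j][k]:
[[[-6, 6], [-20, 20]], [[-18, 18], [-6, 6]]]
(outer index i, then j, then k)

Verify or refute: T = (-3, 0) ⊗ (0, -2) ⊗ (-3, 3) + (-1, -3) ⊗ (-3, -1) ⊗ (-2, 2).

Reconstruct entrywise from the claimed factors. For example, T[1,0,1] = 18 and Σₗ aₗ[1]bₗ[0]cₗ[1] = (0)·(0)·(3) + (-3)·(-3)·(2) = 18; checking all 8 entries, every one matches. The claim holds.

Yes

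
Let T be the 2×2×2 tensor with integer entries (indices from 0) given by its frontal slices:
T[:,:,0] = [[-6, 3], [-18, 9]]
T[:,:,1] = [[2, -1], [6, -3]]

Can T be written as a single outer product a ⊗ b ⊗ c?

If T = a ⊗ b ⊗ c then every fibre of T is a multiple of the corresponding factor, so read the factors off the fibres through the nonzero entry T[0,0,0] = -6.
The mode-1 fibre T[:,0,0] = [-6, -18] gives a = [1, 3] (primitive direction); the mode-2 fibre T[0,:,0] = [-6, 3] gives b = [2, -1]; then c[k] = T[0,0,k] / (a[0]·b[0]) = [-6, 2] / 2 = [-3, 1].
Expanding [1, 3] ⊗ [2, -1] ⊗ [-3, 1] reproduces all 8 entries of T, so T = [1, 3] ⊗ [2, -1] ⊗ [-3, 1] and rank(T) ≤ 1.
Equivalently every frontal slice T[:,:,k] is c[k] times the rank-1 matrix [1, 3] ⊗ [2, -1]. So T has rank 1 (it is nonzero).

Yes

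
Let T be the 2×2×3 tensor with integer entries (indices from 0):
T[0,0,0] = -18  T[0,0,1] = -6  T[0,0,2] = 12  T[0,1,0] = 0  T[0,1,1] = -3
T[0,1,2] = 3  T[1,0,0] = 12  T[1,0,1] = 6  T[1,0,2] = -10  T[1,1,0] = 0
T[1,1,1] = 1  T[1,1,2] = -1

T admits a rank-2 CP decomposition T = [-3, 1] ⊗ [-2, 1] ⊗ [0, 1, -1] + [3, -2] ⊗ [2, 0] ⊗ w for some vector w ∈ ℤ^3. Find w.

w = [-3, -2, 3]

Subtract the known terms from T to get the rank-1 residual R = [3, -2] ⊗ [2, 0] ⊗ w, so R[i,j,k] = a[i]·b[j]·w[k]. Pick indices with nonzero a[0]·b[0] = (3)·(2) = 6. Only the fibre through (0,0,·) is needed: R[0,0,:] = T[0,0,:] − Σₗ aₗ[0]bₗ[0]cₗ = [-18, -6, 12] − (-3)·(-2)·[0, 1, -1] = [-18, -12, 18]. Then w[k] = R[0,0,k] / 6 for each k, giving w = [-18, -12, 18] / 6 = [-3, -2, 3].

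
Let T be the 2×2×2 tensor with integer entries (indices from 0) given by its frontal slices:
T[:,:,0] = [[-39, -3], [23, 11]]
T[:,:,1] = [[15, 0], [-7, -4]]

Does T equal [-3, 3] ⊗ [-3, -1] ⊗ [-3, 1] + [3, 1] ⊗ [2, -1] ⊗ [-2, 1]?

Yes

Reconstruct entrywise from the claimed factors. For example, T[1,0,1] = -7 and Σₗ aₗ[1]bₗ[0]cₗ[1] = (3)·(-3)·(1) + (1)·(2)·(1) = -7; checking all 8 entries, every one matches. The claim holds.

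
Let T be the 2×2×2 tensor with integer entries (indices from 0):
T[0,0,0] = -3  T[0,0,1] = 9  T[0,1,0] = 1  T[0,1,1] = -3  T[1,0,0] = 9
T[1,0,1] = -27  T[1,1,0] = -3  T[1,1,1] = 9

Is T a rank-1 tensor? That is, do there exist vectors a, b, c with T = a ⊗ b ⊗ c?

If T = a ⊗ b ⊗ c then every fibre of T is a multiple of the corresponding factor, so read the factors off the fibres through the nonzero entry T[0,0,0] = -3.
The mode-1 fibre T[:,0,0] = [-3, 9] gives a = [1, -3] (primitive direction); the mode-2 fibre T[0,:,0] = [-3, 1] gives b = [3, -1]; then c[k] = T[0,0,k] / (a[0]·b[0]) = [-3, 9] / 3 = [-1, 3].
Expanding [1, -3] ⊗ [3, -1] ⊗ [-1, 3] reproduces all 8 entries of T, so T = [1, -3] ⊗ [3, -1] ⊗ [-1, 3] and rank(T) ≤ 1.
Equivalently every frontal slice T[:,:,k] is c[k] times the rank-1 matrix [1, -3] ⊗ [3, -1]. So T has rank 1 (it is nonzero).

Yes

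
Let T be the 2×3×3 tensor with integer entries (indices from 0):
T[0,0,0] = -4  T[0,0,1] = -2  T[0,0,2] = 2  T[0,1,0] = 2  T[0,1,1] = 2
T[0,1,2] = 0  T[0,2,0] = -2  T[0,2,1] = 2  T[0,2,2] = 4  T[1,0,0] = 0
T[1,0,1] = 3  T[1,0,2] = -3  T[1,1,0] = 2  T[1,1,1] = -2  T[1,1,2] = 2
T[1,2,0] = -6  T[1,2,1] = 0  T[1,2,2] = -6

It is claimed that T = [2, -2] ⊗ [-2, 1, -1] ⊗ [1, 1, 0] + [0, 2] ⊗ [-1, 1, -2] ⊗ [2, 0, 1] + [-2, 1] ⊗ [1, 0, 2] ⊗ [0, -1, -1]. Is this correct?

Yes

Reconstruct entrywise from the claimed factors. For example, T[0,0,1] = -2 and Σₗ aₗ[0]bₗ[0]cₗ[1] = (2)·(-2)·(1) + (0)·(-1)·(0) + (-2)·(1)·(-1) = -2; checking all 18 entries, every one matches. The claim holds.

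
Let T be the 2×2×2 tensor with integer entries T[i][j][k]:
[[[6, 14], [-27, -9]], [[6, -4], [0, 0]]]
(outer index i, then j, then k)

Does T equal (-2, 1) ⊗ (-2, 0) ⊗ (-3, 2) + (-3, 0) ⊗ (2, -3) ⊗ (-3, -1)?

Reconstruct entrywise from the claimed factors. For example, T[0,0,0] = 6 and Σₗ aₗ[0]bₗ[0]cₗ[0] = (-2)·(-2)·(-3) + (-3)·(2)·(-3) = 6; checking all 8 entries, every one matches. The claim holds.

Yes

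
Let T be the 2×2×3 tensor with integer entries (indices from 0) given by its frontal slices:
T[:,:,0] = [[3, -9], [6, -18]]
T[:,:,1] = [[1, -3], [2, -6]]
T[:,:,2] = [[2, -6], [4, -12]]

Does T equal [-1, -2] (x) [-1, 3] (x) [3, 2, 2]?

Reconstruct entry (0,0,1) from the claimed factors: Σₗ aₗ[0]bₗ[0]cₗ[1] = (-1)·(-1)·(2) = 2, but T[0,0,1] = 1. The claim is false.

No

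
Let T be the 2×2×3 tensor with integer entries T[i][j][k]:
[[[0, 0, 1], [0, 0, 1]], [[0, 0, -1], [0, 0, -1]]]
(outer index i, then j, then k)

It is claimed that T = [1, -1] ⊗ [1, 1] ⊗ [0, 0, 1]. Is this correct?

Yes

Reconstruct entrywise from the claimed factors. For example, T[0,1,1] = 0 and Σₗ aₗ[0]bₗ[1]cₗ[1] = (1)·(1)·(0) = 0; checking all 12 entries, every one matches. The claim holds.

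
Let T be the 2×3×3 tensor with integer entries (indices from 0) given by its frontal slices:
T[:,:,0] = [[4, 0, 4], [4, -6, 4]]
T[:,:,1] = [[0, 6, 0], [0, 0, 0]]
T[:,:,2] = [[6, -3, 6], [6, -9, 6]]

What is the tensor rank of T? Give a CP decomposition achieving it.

Lower bound: the mode-2 unfolding of T (rows indexed by j, columns by (i,k) = (0,0), (0,1), (0,2), (1,0), (1,1), (1,2)) is [[4, 0, 6, 4, 0, 6], [0, 6, -3, -6, 0, -9], [4, 0, 6, 4, 0, 6]].
There the 2×2 minor on rows j ∈ {0, 1}, columns (i,k) ∈ {(0,0), (0,1)} is det [[4, 0], [0, 6]] = 24 ≠ 0, so this unfolding has rank ≥ 2; CP rank is at least every unfolding rank, so rank(T) ≥ 2. (Flattening ranks never certify an upper bound on CP rank; for that we must actually write T with 2 rank-1 terms.)
Upper bound — finding two terms. Write S_k = T[:,:,k] for the frontal slices: S₀ = [[4, 0, 4], [4, -6, 4]], S₁ = [[0, 6, 0], [0, 0, 0]], S₂ = [[6, -3, 6], [6, -9, 6]].
If T = a₁ ⊗ b₁ ⊗ c₁ + a₂ ⊗ b₂ ⊗ c₂ then each S_k = c₁[k]·a₁b₁ᵀ + c₂[k]·a₂b₂ᵀ. S₀ and S₁ are linearly independent, so a₁b₁ᵀ and a₂b₂ᵀ must span the same plane of matrices: they are the rank-1 matrices of the form x·S₀ + y·S₁.
The 2×2 minor of x·S₀ + y·S₁ on rows {0,1}, columns {0,1} is −24·x² − 24·xy = (-24)·(x + y)(x), vanishing at (x:y) = (1:-1) and (0:1).
M₁ = S₀ − S₁ = [[4, -6, 4], [4, -6, 4]] = 2·(1, 1)(2, -3, 2)ᵀ and M₂ = S₁ = [[0, 6, 0], [0, 0, 0]] = 6·(1, 0)(0, 1, 0)ᵀ, so take a₁ = (1, 1), b₁ = (2, -3, 2), a₂ = (1, 0), b₂ = (0, 1, 0).
Each slice is an integer combination of E₁ = a₁b₁ᵀ and E₂ = a₂b₂ᵀ: S₀ = 2·E₁ + 6·E₂, S₁ = 6·E₂, S₂ = 3·E₁ + 6·E₂; reading off coefficients, c₁ = (2, 0, 3) and c₂ = (6, 6, 6).
Hence T = (1, 1) ⊗ (2, -3, 2) ⊗ (2, 0, 3) + (1, 0) ⊗ (0, 1, 0) ⊗ (6, 6, 6), so rank(T) ≤ 2.
These bounds meet, so rank(T) = 2.
Check entry T[0,1,2] = -3: (1)·(-3)·(3) + (1)·(1)·(6) = -3.

rank(T) = 2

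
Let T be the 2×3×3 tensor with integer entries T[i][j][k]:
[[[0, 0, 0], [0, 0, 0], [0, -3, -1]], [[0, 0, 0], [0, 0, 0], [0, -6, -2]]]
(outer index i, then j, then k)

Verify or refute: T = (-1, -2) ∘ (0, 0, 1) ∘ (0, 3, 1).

Yes

Reconstruct entrywise from the claimed factors. For example, T[1,0,1] = 0 and Σₗ aₗ[1]bₗ[0]cₗ[1] = (-2)·(0)·(3) = 0; checking all 18 entries, every one matches. The claim holds.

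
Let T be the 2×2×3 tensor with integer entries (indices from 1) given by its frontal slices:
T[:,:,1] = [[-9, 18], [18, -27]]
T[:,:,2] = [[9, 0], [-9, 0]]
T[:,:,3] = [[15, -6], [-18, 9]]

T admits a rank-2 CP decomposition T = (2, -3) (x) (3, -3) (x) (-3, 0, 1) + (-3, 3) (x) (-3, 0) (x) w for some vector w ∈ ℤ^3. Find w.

Subtract the known terms from T to get the rank-1 residual R = (-3, 3) (x) (-3, 0) (x) w, so R[i,j,k] = a[i]·b[j]·w[k]. Pick indices with nonzero a[1]·b[1] = (-3)·(-3) = 9. Only the fibre through (1,1,·) is needed: R[1,1,:] = T[1,1,:] − Σₗ aₗ[1]bₗ[1]cₗ = [-9, 9, 15] − (2)·(3)·(-3, 0, 1) = [9, 9, 9]. Then w[k] = R[1,1,k] / 9 for each k, giving w = [9, 9, 9] / 9 = (1, 1, 1).

w = (1, 1, 1)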